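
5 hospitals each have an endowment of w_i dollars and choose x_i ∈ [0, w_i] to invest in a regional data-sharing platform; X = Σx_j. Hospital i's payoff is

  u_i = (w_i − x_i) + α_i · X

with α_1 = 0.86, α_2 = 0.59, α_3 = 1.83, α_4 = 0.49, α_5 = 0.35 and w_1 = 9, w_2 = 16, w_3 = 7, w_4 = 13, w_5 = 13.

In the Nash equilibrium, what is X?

7

∂u_i/∂x_i = α_i − 1, so hospital i contributes w_i if α_i > 1, else 0.
α_i > 1 for i ∈ {3}; NE contributions (0, 0, 7, 0, 0), X = 7.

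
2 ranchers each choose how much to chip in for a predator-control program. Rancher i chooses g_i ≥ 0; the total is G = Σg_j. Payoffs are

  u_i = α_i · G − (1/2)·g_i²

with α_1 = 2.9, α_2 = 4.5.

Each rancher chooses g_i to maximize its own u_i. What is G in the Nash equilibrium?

7.4

Rancher i's FOC: ∂u_i/∂g_i = α_i − g_i = 0, so g_i* = α_i.
NE contributions = (2.9, 4.5); G = 7.4.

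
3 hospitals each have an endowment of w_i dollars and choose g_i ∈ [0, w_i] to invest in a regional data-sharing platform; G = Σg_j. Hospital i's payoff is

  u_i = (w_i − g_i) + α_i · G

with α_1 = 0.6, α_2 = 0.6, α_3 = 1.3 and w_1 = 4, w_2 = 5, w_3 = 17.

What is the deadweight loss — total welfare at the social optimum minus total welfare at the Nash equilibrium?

∂u_i/∂g_i = α_i − 1, so hospital i contributes w_i if α_i > 1, else 0.
α_i > 1 for i ∈ {3}; NE contributions (0, 0, 17), G = 17.
W^NE = Σw_i − G^NE + (Σα_i)·G^NE = 26 + 1.5·17 = 51.5.
Planner: ∂(Σu_j)/∂g_i = Σα_j − 1 = 1.5 > 0, so everyone contributes w_i; G^SO = 26, W^SO = 26 + 1.5·26 = 65.
Deadweight loss = 13.5.

13.5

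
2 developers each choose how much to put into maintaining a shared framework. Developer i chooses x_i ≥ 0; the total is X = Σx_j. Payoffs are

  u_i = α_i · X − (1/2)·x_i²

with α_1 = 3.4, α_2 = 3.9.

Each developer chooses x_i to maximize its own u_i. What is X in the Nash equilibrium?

7.3

Developer i's FOC: ∂u_i/∂x_i = α_i − x_i = 0, so x_i* = α_i.
NE contributions = (3.4, 3.9); X = 7.3.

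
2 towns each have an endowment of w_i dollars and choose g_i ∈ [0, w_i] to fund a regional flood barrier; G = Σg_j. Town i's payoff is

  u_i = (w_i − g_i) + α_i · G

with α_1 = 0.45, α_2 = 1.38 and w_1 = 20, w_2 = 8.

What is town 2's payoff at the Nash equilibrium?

∂u_i/∂g_i = α_i − 1, so town i contributes w_i if α_i > 1, else 0.
α_i > 1 for i ∈ {2}; NE contributions (0, 8), G = 8.
u_2 = (8 − 8) + 1.38·8 = 11.04.

11.04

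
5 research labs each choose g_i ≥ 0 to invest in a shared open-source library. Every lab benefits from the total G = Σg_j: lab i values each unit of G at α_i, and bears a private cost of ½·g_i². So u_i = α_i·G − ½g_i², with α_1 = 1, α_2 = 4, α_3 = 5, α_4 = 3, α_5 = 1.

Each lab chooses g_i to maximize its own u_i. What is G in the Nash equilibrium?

Lab i's FOC: ∂u_i/∂g_i = α_i − g_i = 0, so g_i* = α_i.
NE contributions = (1, 4, 5, 3, 1); G = 14.

14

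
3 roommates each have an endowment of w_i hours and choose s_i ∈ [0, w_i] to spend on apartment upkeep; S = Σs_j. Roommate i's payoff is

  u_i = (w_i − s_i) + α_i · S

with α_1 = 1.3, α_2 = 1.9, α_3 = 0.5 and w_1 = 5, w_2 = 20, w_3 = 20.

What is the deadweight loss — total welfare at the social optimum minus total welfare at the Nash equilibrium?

∂u_i/∂s_i = α_i − 1, so roommate i contributes w_i if α_i > 1, else 0.
α_i > 1 for i ∈ {1, 2}; NE contributions (5, 20, 0), S = 25.
W^NE = Σw_i − S^NE + (Σα_i)·S^NE = 45 + 2.7·25 = 112.5.
Planner: ∂(Σu_j)/∂s_i = Σα_j − 1 = 2.7 > 0, so everyone contributes w_i; S^SO = 45, W^SO = 45 + 2.7·45 = 166.5.
Deadweight loss = 54.

54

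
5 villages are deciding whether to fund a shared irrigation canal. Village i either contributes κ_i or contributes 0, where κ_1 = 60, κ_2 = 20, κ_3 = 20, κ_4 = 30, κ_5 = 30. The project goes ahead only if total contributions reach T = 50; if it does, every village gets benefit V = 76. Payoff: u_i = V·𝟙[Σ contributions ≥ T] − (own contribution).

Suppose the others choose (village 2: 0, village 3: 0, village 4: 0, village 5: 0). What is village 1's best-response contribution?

60

Others' total = 0. Contributing 60 brings total to 60 ≥ 50: gain V − κ_1 = 16.
Best response: 60.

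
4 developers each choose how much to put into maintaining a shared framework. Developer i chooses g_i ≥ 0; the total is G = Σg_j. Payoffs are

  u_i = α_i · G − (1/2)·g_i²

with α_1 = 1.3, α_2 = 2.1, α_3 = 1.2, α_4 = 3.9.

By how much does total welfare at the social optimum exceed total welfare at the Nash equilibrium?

83.625

Developer i's FOC: ∂u_i/∂g_i = α_i − g_i = 0, so g_i* = α_i.
NE contributions = (1.3, 2.1, 1.2, 3.9); G = 8.5.
W^NE = (Σα)·G − ½Σα_i² = 8.5² − ½·22.75 = 60.875.
Planner sets g_i = Σα_j = 8.5 for every i, so G^SO = 4·8.5 = 34.
W^SO = (Σα)·G^SO − ½·4·(Σα)² = (4/2)·8.5² = 144.5.
Deadweight loss = W^SO − W^NE = 83.625.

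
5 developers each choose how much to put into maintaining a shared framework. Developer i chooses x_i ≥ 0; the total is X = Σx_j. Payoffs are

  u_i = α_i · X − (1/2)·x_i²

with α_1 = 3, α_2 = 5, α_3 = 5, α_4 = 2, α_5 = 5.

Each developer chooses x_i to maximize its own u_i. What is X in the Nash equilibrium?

Developer i's FOC: ∂u_i/∂x_i = α_i − x_i = 0, so x_i* = α_i.
NE contributions = (3, 5, 5, 2, 5); X = 20.

20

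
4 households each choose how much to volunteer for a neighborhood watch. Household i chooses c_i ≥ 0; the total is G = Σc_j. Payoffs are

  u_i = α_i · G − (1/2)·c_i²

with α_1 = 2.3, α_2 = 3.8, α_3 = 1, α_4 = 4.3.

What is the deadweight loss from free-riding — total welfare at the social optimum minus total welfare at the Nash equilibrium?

149.57

Household i's FOC: ∂u_i/∂c_i = α_i − c_i = 0, so c_i* = α_i.
NE contributions = (2.3, 3.8, 1, 4.3); G = 11.4.
W^NE = (Σα)·G − ½Σα_i² = 11.4² − ½·39.22 = 110.35.
Planner sets c_i = Σα_j = 11.4 for every i, so G^SO = 4·11.4 = 45.6.
W^SO = (Σα)·G^SO − ½·4·(Σα)² = (4/2)·11.4² = 259.92.
Deadweight loss = W^SO − W^NE = 149.57.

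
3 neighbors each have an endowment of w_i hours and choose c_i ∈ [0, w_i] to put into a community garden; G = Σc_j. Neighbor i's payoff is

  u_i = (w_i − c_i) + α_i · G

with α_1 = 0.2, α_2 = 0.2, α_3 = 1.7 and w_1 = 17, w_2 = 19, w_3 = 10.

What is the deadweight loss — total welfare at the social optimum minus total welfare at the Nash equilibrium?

39.6

∂u_i/∂c_i = α_i − 1, so neighbor i contributes w_i if α_i > 1, else 0.
α_i > 1 for i ∈ {3}; NE contributions (0, 0, 10), G = 10.
W^NE = Σw_i − G^NE + (Σα_i)·G^NE = 46 + 1.1·10 = 57.
Planner: ∂(Σu_j)/∂c_i = Σα_j − 1 = 1.1 > 0, so everyone contributes w_i; G^SO = 46, W^SO = 46 + 1.1·46 = 96.6.
Deadweight loss = 39.6.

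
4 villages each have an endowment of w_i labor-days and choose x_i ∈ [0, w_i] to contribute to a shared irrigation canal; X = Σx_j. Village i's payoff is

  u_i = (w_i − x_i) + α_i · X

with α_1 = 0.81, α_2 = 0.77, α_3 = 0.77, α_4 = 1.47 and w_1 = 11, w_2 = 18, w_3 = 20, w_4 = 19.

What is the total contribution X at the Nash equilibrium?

∂u_i/∂x_i = α_i − 1, so village i contributes w_i if α_i > 1, else 0.
α_i > 1 for i ∈ {4}; NE contributions (0, 0, 0, 19), X = 19.

19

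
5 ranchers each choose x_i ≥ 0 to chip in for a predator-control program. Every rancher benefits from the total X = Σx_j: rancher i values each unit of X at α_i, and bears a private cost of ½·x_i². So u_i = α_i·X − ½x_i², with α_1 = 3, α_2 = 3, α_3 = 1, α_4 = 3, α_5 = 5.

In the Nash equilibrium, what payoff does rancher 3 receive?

14.5

Rancher i's FOC: ∂u_i/∂x_i = α_i − x_i = 0, so x_i* = α_i.
NE contributions = (3, 3, 1, 3, 5); X = 15.
u_3 = α_3·X − ½·(x_3)² = 1·15 − ½·1² = 14.5.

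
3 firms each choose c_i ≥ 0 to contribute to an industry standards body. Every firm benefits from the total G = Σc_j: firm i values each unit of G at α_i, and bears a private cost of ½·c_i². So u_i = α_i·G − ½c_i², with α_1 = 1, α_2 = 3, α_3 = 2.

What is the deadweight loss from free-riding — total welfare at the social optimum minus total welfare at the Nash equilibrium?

Firm i's FOC: ∂u_i/∂c_i = α_i − c_i = 0, so c_i* = α_i.
NE contributions = (1, 3, 2); G = 6.
W^NE = (Σα)·G − ½Σα_i² = 6² − ½·14 = 29.
Planner sets c_i = Σα_j = 6 for every i, so G^SO = 3·6 = 18.
W^SO = (Σα)·G^SO − ½·3·(Σα)² = (3/2)·6² = 54.
Deadweight loss = W^SO − W^NE = 25.

25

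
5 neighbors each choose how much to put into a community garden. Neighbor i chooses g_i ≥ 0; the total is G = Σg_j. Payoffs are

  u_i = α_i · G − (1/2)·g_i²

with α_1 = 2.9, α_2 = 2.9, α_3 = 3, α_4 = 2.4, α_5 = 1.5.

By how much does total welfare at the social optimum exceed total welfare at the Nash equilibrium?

Neighbor i's FOC: ∂u_i/∂g_i = α_i − g_i = 0, so g_i* = α_i.
NE contributions = (2.9, 2.9, 3, 2.4, 1.5); G = 12.7.
W^NE = (Σα)·G − ½Σα_i² = 12.7² − ½·33.83 = 144.375.
Planner sets g_i = Σα_j = 12.7 for every i, so G^SO = 5·12.7 = 63.5.
W^SO = (Σα)·G^SO − ½·5·(Σα)² = (5/2)·12.7² = 403.225.
Deadweight loss = W^SO − W^NE = 258.85.

258.85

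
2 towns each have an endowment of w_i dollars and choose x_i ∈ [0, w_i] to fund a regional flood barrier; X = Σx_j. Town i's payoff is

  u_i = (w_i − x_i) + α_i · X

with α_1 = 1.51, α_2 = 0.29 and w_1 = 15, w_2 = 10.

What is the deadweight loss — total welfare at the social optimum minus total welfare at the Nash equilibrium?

∂u_i/∂x_i = α_i − 1, so town i contributes w_i if α_i > 1, else 0.
α_i > 1 for i ∈ {1}; NE contributions (15, 0), X = 15.
W^NE = Σw_i − X^NE + (Σα_i)·X^NE = 25 + 0.8·15 = 37.
Planner: ∂(Σu_j)/∂x_i = Σα_j − 1 = 0.8 > 0, so everyone contributes w_i; X^SO = 25, W^SO = 25 + 0.8·25 = 45.
Deadweight loss = 8.

8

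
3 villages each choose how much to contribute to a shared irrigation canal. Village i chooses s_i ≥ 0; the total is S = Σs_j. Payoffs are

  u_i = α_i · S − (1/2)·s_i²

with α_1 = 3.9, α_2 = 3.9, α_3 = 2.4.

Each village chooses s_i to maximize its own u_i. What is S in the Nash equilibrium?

10.2

Village i's FOC: ∂u_i/∂s_i = α_i − s_i = 0, so s_i* = α_i.
NE contributions = (3.9, 3.9, 2.4); S = 10.2.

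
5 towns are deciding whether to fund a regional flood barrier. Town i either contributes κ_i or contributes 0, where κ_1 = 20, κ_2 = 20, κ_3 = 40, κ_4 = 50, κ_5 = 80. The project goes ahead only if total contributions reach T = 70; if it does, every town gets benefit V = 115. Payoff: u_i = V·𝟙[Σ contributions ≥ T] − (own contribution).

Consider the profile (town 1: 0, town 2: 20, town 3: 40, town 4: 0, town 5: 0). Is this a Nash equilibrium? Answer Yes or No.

Total = 60 < 70: not provided.
Town 1 (pledges 0, payoff 0): pledging 20 → total 80, payoff 95. Profitable deviation.

No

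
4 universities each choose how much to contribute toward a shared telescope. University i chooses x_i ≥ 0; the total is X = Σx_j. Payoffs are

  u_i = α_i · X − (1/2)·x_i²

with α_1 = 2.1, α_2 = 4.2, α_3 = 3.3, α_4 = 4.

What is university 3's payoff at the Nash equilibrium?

39.435

University i's FOC: ∂u_i/∂x_i = α_i − x_i = 0, so x_i* = α_i.
NE contributions = (2.1, 4.2, 3.3, 4); X = 13.6.
u_3 = α_3·X − ½·(x_3)² = 3.3·13.6 − ½·3.3² = 39.435.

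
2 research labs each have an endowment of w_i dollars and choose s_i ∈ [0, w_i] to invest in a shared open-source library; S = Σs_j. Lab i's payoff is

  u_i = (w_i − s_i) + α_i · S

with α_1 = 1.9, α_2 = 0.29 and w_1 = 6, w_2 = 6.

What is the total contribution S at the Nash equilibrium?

∂u_i/∂s_i = α_i − 1, so lab i contributes w_i if α_i > 1, else 0.
α_i > 1 for i ∈ {1}; NE contributions (6, 0), S = 6.

6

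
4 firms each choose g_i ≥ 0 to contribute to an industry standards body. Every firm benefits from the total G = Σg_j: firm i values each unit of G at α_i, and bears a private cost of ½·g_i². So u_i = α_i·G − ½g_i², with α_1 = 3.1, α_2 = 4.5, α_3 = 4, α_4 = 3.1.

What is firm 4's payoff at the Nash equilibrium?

40.765

Firm i's FOC: ∂u_i/∂g_i = α_i − g_i = 0, so g_i* = α_i.
NE contributions = (3.1, 4.5, 4, 3.1); G = 14.7.
u_4 = α_4·G − ½·(g_4)² = 3.1·14.7 − ½·3.1² = 40.765.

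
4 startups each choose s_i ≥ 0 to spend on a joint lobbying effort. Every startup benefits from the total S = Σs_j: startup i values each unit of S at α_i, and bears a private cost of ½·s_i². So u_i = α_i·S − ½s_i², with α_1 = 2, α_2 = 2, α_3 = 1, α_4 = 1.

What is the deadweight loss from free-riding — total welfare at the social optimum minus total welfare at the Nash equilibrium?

Startup i's FOC: ∂u_i/∂s_i = α_i − s_i = 0, so s_i* = α_i.
NE contributions = (2, 2, 1, 1); S = 6.
W^NE = (Σα)·S − ½Σα_i² = 6² − ½·10 = 31.
Planner sets s_i = Σα_j = 6 for every i, so S^SO = 4·6 = 24.
W^SO = (Σα)·S^SO − ½·4·(Σα)² = (4/2)·6² = 72.
Deadweight loss = W^SO − W^NE = 41.

41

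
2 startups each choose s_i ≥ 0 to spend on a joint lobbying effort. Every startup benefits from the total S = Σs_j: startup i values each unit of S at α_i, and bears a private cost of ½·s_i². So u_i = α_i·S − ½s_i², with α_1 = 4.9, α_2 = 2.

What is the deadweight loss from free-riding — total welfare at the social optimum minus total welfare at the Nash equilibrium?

Startup i's FOC: ∂u_i/∂s_i = α_i − s_i = 0, so s_i* = α_i.
NE contributions = (4.9, 2); S = 6.9.
W^NE = (Σα)·S − ½Σα_i² = 6.9² − ½·28.01 = 33.605.
Planner sets s_i = Σα_j = 6.9 for every i, so S^SO = 2·6.9 = 13.8.
W^SO = (Σα)·S^SO − ½·2·(Σα)² = (2/2)·6.9² = 47.61.
Deadweight loss = W^SO − W^NE = 14.005.

14.005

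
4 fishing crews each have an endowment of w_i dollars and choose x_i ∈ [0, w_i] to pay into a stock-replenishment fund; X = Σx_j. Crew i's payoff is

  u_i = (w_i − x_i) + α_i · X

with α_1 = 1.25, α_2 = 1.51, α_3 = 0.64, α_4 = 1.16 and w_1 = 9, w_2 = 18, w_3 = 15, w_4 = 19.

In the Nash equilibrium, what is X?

46

∂u_i/∂x_i = α_i − 1, so crew i contributes w_i if α_i > 1, else 0.
α_i > 1 for i ∈ {1, 2, 4}; NE contributions (9, 18, 0, 19), X = 46.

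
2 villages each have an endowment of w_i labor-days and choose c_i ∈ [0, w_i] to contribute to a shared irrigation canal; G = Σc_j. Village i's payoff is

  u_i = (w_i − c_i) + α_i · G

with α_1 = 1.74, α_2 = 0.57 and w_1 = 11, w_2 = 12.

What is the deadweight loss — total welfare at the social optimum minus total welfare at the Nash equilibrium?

∂u_i/∂c_i = α_i − 1, so village i contributes w_i if α_i > 1, else 0.
α_i > 1 for i ∈ {1}; NE contributions (11, 0), G = 11.
W^NE = Σw_i − G^NE + (Σα_i)·G^NE = 23 + 1.31·11 = 37.41.
Planner: ∂(Σu_j)/∂c_i = Σα_j − 1 = 1.31 > 0, so everyone contributes w_i; G^SO = 23, W^SO = 23 + 1.31·23 = 53.13.
Deadweight loss = 15.72.

15.72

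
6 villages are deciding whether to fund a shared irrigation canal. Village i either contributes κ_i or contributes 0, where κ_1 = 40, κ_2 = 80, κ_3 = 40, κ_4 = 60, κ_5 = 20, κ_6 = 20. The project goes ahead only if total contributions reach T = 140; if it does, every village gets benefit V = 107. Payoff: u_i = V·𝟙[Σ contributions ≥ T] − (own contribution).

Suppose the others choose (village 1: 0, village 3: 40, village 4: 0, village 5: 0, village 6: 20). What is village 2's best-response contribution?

Others' total = 60. Contributing 80 brings total to 140 ≥ 140: gain V − κ_2 = 27.
Best response: 80.

80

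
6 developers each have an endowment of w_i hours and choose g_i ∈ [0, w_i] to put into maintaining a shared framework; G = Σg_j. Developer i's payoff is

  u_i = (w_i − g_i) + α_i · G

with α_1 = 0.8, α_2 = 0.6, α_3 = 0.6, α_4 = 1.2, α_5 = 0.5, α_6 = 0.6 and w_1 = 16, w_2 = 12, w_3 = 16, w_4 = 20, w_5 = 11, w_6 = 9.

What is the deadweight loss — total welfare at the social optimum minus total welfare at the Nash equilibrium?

211.2

∂u_i/∂g_i = α_i − 1, so developer i contributes w_i if α_i > 1, else 0.
α_i > 1 for i ∈ {4}; NE contributions (0, 0, 0, 20, 0, 0), G = 20.
W^NE = Σw_i − G^NE + (Σα_i)·G^NE = 84 + 3.3·20 = 150.
Planner: ∂(Σu_j)/∂g_i = Σα_j − 1 = 3.3 > 0, so everyone contributes w_i; G^SO = 84, W^SO = 84 + 3.3·84 = 361.2.
Deadweight loss = 211.2.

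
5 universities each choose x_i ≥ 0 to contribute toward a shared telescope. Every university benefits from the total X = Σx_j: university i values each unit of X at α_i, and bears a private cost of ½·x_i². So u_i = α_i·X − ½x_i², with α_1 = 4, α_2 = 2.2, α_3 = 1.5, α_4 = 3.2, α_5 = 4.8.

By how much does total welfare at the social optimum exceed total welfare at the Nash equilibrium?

397.92

University i's FOC: ∂u_i/∂x_i = α_i − x_i = 0, so x_i* = α_i.
NE contributions = (4, 2.2, 1.5, 3.2, 4.8); X = 15.7.
W^NE = (Σα)·X − ½Σα_i² = 15.7² − ½·56.37 = 218.305.
Planner sets x_i = Σα_j = 15.7 for every i, so X^SO = 5·15.7 = 78.5.
W^SO = (Σα)·X^SO − ½·5·(Σα)² = (5/2)·15.7² = 616.225.
Deadweight loss = W^SO − W^NE = 397.92.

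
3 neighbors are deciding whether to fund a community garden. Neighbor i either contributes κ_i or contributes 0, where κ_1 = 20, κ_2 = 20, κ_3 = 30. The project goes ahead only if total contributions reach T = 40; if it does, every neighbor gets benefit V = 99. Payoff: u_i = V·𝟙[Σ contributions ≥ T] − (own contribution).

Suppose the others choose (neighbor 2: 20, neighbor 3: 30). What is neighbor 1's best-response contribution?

0

Others' total = 50 ≥ 40; contributing adds cost 20 for no extra benefit.
Best response: 0.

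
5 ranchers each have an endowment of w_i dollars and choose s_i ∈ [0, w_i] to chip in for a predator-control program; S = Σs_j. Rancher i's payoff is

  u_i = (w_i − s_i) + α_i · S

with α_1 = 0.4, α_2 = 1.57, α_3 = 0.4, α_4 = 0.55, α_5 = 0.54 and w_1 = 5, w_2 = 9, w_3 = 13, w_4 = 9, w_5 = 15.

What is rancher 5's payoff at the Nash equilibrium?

∂u_i/∂s_i = α_i − 1, so rancher i contributes w_i if α_i > 1, else 0.
α_i > 1 for i ∈ {2}; NE contributions (0, 9, 0, 0, 0), S = 9.
u_5 = (15 − 0) + 0.54·9 = 19.86.

19.86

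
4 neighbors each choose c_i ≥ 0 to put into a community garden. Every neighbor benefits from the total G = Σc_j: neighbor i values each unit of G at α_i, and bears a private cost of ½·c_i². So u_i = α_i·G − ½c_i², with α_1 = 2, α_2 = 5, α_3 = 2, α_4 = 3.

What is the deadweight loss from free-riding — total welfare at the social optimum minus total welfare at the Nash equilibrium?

165

Neighbor i's FOC: ∂u_i/∂c_i = α_i − c_i = 0, so c_i* = α_i.
NE contributions = (2, 5, 2, 3); G = 12.
W^NE = (Σα)·G − ½Σα_i² = 12² − ½·42 = 123.
Planner sets c_i = Σα_j = 12 for every i, so G^SO = 4·12 = 48.
W^SO = (Σα)·G^SO − ½·4·(Σα)² = (4/2)·12² = 288.
Deadweight loss = W^SO − W^NE = 165.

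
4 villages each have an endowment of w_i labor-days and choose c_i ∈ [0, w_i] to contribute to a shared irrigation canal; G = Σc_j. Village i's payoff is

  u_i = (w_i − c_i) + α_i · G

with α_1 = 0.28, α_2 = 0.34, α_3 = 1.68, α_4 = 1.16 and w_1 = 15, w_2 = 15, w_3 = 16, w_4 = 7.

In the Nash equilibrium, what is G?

23

∂u_i/∂c_i = α_i − 1, so village i contributes w_i if α_i > 1, else 0.
α_i > 1 for i ∈ {3, 4}; NE contributions (0, 0, 16, 7), G = 23.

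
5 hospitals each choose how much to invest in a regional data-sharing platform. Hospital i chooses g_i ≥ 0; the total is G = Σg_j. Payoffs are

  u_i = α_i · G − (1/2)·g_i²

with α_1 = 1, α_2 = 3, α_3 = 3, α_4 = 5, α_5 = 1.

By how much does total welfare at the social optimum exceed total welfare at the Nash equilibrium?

Hospital i's FOC: ∂u_i/∂g_i = α_i − g_i = 0, so g_i* = α_i.
NE contributions = (1, 3, 3, 5, 1); G = 13.
W^NE = (Σα)·G − ½Σα_i² = 13² − ½·45 = 146.5.
Planner sets g_i = Σα_j = 13 for every i, so G^SO = 5·13 = 65.
W^SO = (Σα)·G^SO − ½·5·(Σα)² = (5/2)·13² = 422.5.
Deadweight loss = W^SO − W^NE = 276.

276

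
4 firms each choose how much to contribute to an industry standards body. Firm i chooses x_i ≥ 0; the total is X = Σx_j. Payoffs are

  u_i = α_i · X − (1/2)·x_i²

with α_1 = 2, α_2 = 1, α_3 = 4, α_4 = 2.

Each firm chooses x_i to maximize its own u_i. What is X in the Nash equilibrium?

9

Firm i's FOC: ∂u_i/∂x_i = α_i − x_i = 0, so x_i* = α_i.
NE contributions = (2, 1, 4, 2); X = 9.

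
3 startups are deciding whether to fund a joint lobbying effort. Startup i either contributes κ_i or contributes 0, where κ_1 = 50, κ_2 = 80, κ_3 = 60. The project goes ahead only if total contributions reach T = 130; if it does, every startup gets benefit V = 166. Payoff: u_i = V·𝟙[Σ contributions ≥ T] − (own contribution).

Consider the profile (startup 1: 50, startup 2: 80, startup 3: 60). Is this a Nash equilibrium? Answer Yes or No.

No

Total = 190 ≥ 130: provided.
Startup 1 (pledges 50, payoff 116): dropping to 0 → total 140, payoff 166. Profitable deviation.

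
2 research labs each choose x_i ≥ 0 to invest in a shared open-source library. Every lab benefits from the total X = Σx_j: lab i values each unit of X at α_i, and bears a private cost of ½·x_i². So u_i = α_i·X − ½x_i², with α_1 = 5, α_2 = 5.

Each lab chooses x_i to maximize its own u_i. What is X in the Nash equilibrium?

Lab i's FOC: ∂u_i/∂x_i = α_i − x_i = 0, so x_i* = α_i.
NE contributions = (5, 5); X = 10.

10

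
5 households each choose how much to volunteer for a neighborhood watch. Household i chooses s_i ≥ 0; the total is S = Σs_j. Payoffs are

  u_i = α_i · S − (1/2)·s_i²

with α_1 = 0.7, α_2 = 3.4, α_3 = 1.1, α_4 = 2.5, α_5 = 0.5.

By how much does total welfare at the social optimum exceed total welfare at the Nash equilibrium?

Household i's FOC: ∂u_i/∂s_i = α_i − s_i = 0, so s_i* = α_i.
NE contributions = (0.7, 3.4, 1.1, 2.5, 0.5); S = 8.2.
W^NE = (Σα)·S − ½Σα_i² = 8.2² − ½·19.76 = 57.36.
Planner sets s_i = Σα_j = 8.2 for every i, so S^SO = 5·8.2 = 41.
W^SO = (Σα)·S^SO − ½·5·(Σα)² = (5/2)·8.2² = 168.1.
Deadweight loss = W^SO − W^NE = 110.74.

110.74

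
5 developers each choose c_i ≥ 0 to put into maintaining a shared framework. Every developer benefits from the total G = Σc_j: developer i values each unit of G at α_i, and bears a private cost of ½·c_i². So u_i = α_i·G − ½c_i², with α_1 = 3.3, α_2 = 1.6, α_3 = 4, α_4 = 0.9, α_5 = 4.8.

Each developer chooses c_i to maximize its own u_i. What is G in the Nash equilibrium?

14.6

Developer i's FOC: ∂u_i/∂c_i = α_i − c_i = 0, so c_i* = α_i.
NE contributions = (3.3, 1.6, 4, 0.9, 4.8); G = 14.6.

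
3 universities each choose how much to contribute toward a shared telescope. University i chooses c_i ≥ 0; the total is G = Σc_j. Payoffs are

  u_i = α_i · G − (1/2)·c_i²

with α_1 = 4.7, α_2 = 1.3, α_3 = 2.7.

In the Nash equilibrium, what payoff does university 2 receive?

10.465

University i's FOC: ∂u_i/∂c_i = α_i − c_i = 0, so c_i* = α_i.
NE contributions = (4.7, 1.3, 2.7); G = 8.7.
u_2 = α_2·G − ½·(c_2)² = 1.3·8.7 − ½·1.3² = 10.465.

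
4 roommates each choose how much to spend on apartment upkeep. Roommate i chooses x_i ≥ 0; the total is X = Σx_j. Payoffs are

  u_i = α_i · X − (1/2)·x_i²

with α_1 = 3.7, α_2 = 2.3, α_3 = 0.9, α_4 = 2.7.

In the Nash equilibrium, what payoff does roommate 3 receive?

8.235

Roommate i's FOC: ∂u_i/∂x_i = α_i − x_i = 0, so x_i* = α_i.
NE contributions = (3.7, 2.3, 0.9, 2.7); X = 9.6.
u_3 = α_3·X − ½·(x_3)² = 0.9·9.6 − ½·0.9² = 8.235.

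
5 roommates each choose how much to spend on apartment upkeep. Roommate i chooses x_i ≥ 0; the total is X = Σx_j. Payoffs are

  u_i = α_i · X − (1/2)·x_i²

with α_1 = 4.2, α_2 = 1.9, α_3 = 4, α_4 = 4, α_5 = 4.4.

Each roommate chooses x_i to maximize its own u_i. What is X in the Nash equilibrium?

Roommate i's FOC: ∂u_i/∂x_i = α_i − x_i = 0, so x_i* = α_i.
NE contributions = (4.2, 1.9, 4, 4, 4.4); X = 18.5.

18.5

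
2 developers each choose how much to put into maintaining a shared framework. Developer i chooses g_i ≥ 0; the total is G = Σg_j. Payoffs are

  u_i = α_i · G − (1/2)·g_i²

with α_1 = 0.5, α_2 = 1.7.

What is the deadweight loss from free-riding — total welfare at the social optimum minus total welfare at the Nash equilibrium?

Developer i's FOC: ∂u_i/∂g_i = α_i − g_i = 0, so g_i* = α_i.
NE contributions = (0.5, 1.7); G = 2.2.
W^NE = (Σα)·G − ½Σα_i² = 2.2² − ½·3.14 = 3.27.
Planner sets g_i = Σα_j = 2.2 for every i, so G^SO = 2·2.2 = 4.4.
W^SO = (Σα)·G^SO − ½·2·(Σα)² = (2/2)·2.2² = 4.84.
Deadweight loss = W^SO − W^NE = 1.57.

1.57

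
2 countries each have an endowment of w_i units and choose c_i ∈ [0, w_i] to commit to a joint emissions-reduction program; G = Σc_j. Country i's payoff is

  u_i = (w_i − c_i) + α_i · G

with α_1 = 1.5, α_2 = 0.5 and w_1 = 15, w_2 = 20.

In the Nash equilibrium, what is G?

15

∂u_i/∂c_i = α_i − 1, so country i contributes w_i if α_i > 1, else 0.
α_i > 1 for i ∈ {1}; NE contributions (15, 0), G = 15.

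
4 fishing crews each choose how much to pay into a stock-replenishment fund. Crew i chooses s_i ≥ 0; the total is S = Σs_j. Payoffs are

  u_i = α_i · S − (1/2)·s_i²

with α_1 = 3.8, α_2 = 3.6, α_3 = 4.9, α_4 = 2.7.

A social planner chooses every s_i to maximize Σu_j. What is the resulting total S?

Planner FOC: ∂(Σu_j)/∂s_i = (Σα_j) − s_i = 0, so s_i^SO = Σα_j = 15 for every i; S^SO = 60.

60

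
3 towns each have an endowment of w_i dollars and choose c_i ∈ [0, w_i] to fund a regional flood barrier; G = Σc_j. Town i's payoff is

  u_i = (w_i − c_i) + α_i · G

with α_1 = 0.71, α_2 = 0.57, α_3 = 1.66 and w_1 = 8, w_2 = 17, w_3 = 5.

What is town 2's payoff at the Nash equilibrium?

19.85

∂u_i/∂c_i = α_i − 1, so town i contributes w_i if α_i > 1, else 0.
α_i > 1 for i ∈ {3}; NE contributions (0, 0, 5), G = 5.
u_2 = (17 − 0) + 0.57·5 = 19.85.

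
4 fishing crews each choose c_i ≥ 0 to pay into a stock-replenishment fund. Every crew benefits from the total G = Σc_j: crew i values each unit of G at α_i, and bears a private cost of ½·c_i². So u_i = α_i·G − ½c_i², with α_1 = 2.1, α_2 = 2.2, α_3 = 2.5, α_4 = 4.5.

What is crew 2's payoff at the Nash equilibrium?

22.44

Crew i's FOC: ∂u_i/∂c_i = α_i − c_i = 0, so c_i* = α_i.
NE contributions = (2.1, 2.2, 2.5, 4.5); G = 11.3.
u_2 = α_2·G − ½·(c_2)² = 2.2·11.3 − ½·2.2² = 22.44.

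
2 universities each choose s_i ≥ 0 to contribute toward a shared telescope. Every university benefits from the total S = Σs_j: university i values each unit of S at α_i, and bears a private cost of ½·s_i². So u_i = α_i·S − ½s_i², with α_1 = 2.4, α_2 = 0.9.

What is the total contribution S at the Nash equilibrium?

3.3

University i's FOC: ∂u_i/∂s_i = α_i − s_i = 0, so s_i* = α_i.
NE contributions = (2.4, 0.9); S = 3.3.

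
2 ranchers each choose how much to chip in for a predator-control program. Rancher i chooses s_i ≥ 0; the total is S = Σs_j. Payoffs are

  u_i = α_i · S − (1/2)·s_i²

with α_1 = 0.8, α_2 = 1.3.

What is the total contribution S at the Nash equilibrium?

Rancher i's FOC: ∂u_i/∂s_i = α_i − s_i = 0, so s_i* = α_i.
NE contributions = (0.8, 1.3); S = 2.1.

2.1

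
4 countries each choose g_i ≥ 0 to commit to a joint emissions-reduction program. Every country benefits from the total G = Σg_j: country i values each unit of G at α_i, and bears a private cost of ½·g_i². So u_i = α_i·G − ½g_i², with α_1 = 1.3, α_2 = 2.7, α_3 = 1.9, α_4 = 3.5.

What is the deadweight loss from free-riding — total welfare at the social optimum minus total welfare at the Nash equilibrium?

Country i's FOC: ∂u_i/∂g_i = α_i − g_i = 0, so g_i* = α_i.
NE contributions = (1.3, 2.7, 1.9, 3.5); G = 9.4.
W^NE = (Σα)·G − ½Σα_i² = 9.4² − ½·24.84 = 75.94.
Planner sets g_i = Σα_j = 9.4 for every i, so G^SO = 4·9.4 = 37.6.
W^SO = (Σα)·G^SO − ½·4·(Σα)² = (4/2)·9.4² = 176.72.
Deadweight loss = W^SO − W^NE = 100.78.

100.78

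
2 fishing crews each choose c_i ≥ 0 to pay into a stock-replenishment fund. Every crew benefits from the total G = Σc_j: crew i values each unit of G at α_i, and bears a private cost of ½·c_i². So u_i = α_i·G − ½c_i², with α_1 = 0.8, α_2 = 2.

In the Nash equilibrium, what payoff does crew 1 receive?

Crew i's FOC: ∂u_i/∂c_i = α_i − c_i = 0, so c_i* = α_i.
NE contributions = (0.8, 2); G = 2.8.
u_1 = α_1·G − ½·(c_1)² = 0.8·2.8 − ½·0.8² = 1.92.

1.92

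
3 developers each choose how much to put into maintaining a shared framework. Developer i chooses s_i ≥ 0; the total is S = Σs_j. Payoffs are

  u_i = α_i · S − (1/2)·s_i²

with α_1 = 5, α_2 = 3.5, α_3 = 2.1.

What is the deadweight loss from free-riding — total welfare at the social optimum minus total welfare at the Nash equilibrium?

77.01

Developer i's FOC: ∂u_i/∂s_i = α_i − s_i = 0, so s_i* = α_i.
NE contributions = (5, 3.5, 2.1); S = 10.6.
W^NE = (Σα)·S − ½Σα_i² = 10.6² − ½·41.66 = 91.53.
Planner sets s_i = Σα_j = 10.6 for every i, so S^SO = 3·10.6 = 31.8.
W^SO = (Σα)·S^SO − ½·3·(Σα)² = (3/2)·10.6² = 168.54.
Deadweight loss = W^SO − W^NE = 77.01.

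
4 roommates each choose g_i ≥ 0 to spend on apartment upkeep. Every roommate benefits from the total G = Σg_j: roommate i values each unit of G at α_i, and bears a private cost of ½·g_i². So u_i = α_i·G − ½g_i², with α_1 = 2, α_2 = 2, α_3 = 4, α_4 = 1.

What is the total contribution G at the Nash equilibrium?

9

Roommate i's FOC: ∂u_i/∂g_i = α_i − g_i = 0, so g_i* = α_i.
NE contributions = (2, 2, 4, 1); G = 9.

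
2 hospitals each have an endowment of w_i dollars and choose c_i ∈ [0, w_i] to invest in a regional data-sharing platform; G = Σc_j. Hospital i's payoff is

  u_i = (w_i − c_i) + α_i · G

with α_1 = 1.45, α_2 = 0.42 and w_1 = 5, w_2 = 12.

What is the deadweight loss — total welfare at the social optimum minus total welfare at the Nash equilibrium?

∂u_i/∂c_i = α_i − 1, so hospital i contributes w_i if α_i > 1, else 0.
α_i > 1 for i ∈ {1}; NE contributions (5, 0), G = 5.
W^NE = Σw_i − G^NE + (Σα_i)·G^NE = 17 + 0.87·5 = 21.35.
Planner: ∂(Σu_j)/∂c_i = Σα_j − 1 = 0.87 > 0, so everyone contributes w_i; G^SO = 17, W^SO = 17 + 0.87·17 = 31.79.
Deadweight loss = 10.44.

10.44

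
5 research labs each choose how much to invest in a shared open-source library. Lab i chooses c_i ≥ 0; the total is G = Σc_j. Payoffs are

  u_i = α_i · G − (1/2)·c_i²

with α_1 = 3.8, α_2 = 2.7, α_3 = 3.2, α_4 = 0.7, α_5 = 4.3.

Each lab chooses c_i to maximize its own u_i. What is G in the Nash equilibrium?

14.7

Lab i's FOC: ∂u_i/∂c_i = α_i − c_i = 0, so c_i* = α_i.
NE contributions = (3.8, 2.7, 3.2, 0.7, 4.3); G = 14.7.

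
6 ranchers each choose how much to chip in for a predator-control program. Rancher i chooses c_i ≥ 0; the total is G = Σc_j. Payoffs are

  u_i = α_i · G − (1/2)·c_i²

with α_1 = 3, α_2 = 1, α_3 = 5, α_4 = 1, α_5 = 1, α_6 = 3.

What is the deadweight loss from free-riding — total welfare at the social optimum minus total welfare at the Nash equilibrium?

415

Rancher i's FOC: ∂u_i/∂c_i = α_i − c_i = 0, so c_i* = α_i.
NE contributions = (3, 1, 5, 1, 1, 3); G = 14.
W^NE = (Σα)·G − ½Σα_i² = 14² − ½·46 = 173.
Planner sets c_i = Σα_j = 14 for every i, so G^SO = 6·14 = 84.
W^SO = (Σα)·G^SO − ½·6·(Σα)² = (6/2)·14² = 588.
Deadweight loss = W^SO − W^NE = 415.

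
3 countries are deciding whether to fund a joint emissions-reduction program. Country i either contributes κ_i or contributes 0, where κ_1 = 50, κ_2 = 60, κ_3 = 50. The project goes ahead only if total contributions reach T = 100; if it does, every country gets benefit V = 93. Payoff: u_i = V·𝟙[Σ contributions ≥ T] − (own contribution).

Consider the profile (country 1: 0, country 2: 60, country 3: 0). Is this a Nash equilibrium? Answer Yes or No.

No

Total = 60 < 100: not provided.
Country 1 (pledges 0, payoff 0): pledging 50 → total 110, payoff 43. Profitable deviation.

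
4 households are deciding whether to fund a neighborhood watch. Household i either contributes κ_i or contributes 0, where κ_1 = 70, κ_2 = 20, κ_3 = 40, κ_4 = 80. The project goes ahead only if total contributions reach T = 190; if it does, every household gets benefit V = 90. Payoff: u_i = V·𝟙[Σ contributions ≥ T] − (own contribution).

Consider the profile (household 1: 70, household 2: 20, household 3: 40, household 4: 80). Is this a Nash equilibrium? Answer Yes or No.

No

Total = 210 ≥ 190: provided.
Household 1 (pledges 70, payoff 20): dropping to 0 → total 140, payoff 0. No gain.
Household 2 (pledges 20, payoff 70): dropping to 0 → total 190, payoff 90. Profitable deviation.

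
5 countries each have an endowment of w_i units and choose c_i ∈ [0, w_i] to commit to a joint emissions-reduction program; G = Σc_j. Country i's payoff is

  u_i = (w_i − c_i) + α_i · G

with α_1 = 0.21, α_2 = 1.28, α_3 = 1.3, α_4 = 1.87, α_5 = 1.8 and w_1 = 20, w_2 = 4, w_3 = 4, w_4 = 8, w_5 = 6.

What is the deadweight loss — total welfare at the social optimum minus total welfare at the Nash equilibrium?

109.2

∂u_i/∂c_i = α_i − 1, so country i contributes w_i if α_i > 1, else 0.
α_i > 1 for i ∈ {2, 3, 4, 5}; NE contributions (0, 4, 4, 8, 6), G = 22.
W^NE = Σw_i − G^NE + (Σα_i)·G^NE = 42 + 5.46·22 = 162.12.
Planner: ∂(Σu_j)/∂c_i = Σα_j − 1 = 5.46 > 0, so everyone contributes w_i; G^SO = 42, W^SO = 42 + 5.46·42 = 271.32.
Deadweight loss = 109.2.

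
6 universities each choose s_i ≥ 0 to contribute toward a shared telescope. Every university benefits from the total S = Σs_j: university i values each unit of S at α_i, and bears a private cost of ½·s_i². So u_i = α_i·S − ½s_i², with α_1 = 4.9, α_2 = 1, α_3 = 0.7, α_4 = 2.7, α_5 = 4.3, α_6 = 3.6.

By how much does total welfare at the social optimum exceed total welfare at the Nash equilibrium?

623.8

University i's FOC: ∂u_i/∂s_i = α_i − s_i = 0, so s_i* = α_i.
NE contributions = (4.9, 1, 0.7, 2.7, 4.3, 3.6); S = 17.2.
W^NE = (Σα)·S − ½Σα_i² = 17.2² − ½·64.24 = 263.72.
Planner sets s_i = Σα_j = 17.2 for every i, so S^SO = 6·17.2 = 103.2.
W^SO = (Σα)·S^SO − ½·6·(Σα)² = (6/2)·17.2² = 887.52.
Deadweight loss = W^SO − W^NE = 623.8.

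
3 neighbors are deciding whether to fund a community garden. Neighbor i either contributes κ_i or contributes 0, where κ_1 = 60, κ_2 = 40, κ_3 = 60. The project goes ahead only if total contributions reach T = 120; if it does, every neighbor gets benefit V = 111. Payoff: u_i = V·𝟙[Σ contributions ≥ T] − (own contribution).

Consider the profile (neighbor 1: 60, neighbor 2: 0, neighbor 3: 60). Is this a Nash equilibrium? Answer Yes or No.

Total = 120 ≥ 120: provided.
Neighbor 1 (pledges 60, payoff 51): dropping to 0 → total 60, payoff 0. No gain.
Neighbor 2 (pledges 0, payoff 111): pledging 40 → total 160, payoff 71. No gain.
Neighbor 3 (pledges 60, payoff 51): dropping to 0 → total 60, payoff 0. No gain.

Yes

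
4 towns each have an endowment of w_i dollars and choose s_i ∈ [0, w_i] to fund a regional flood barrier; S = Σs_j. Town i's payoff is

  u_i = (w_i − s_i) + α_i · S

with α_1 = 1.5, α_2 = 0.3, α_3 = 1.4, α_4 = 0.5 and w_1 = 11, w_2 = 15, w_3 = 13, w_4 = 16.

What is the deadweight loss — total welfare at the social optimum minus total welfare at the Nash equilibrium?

83.7

∂u_i/∂s_i = α_i − 1, so town i contributes w_i if α_i > 1, else 0.
α_i > 1 for i ∈ {1, 3}; NE contributions (11, 0, 13, 0), S = 24.
W^NE = Σw_i − S^NE + (Σα_i)·S^NE = 55 + 2.7·24 = 119.8.
Planner: ∂(Σu_j)/∂s_i = Σα_j − 1 = 2.7 > 0, so everyone contributes w_i; S^SO = 55, W^SO = 55 + 2.7·55 = 203.5.
Deadweight loss = 83.7.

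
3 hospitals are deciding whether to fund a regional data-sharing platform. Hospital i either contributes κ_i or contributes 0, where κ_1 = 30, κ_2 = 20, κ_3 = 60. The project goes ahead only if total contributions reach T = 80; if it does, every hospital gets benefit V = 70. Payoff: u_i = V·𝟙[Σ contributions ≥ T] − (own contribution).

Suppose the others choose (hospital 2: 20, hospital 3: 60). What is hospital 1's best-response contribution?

0

Others' total = 80 ≥ 80; contributing adds cost 30 for no extra benefit.
Best response: 0.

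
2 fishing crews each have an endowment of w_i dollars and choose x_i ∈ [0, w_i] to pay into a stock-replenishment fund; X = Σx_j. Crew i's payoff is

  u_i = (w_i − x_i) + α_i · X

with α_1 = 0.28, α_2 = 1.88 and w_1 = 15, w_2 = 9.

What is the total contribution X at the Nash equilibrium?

9

∂u_i/∂x_i = α_i − 1, so crew i contributes w_i if α_i > 1, else 0.
α_i > 1 for i ∈ {2}; NE contributions (0, 9), X = 9.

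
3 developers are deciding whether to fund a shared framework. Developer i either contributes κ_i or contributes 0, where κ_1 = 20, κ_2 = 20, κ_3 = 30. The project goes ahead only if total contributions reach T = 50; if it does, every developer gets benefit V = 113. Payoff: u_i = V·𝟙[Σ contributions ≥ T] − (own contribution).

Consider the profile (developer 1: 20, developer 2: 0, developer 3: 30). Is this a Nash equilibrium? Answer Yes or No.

Total = 50 ≥ 50: provided.
Developer 1 (pledges 20, payoff 93): dropping to 0 → total 30, payoff 0. No gain.
Developer 2 (pledges 0, payoff 113): pledging 20 → total 70, payoff 93. No gain.
Developer 3 (pledges 30, payoff 83): dropping to 0 → total 20, payoff 0. No gain.

Yes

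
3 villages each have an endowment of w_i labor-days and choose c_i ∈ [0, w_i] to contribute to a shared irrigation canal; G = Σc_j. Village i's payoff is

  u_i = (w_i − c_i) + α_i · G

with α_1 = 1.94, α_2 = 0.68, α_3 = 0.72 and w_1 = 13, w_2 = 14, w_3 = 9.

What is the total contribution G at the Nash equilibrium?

∂u_i/∂c_i = α_i − 1, so village i contributes w_i if α_i > 1, else 0.
α_i > 1 for i ∈ {1}; NE contributions (13, 0, 0), G = 13.

13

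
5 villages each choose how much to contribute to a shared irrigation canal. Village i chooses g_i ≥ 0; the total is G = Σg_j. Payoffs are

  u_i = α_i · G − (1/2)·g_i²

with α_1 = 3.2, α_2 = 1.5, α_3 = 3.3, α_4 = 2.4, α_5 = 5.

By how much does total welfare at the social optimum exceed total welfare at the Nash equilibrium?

Village i's FOC: ∂u_i/∂g_i = α_i − g_i = 0, so g_i* = α_i.
NE contributions = (3.2, 1.5, 3.3, 2.4, 5); G = 15.4.
W^NE = (Σα)·G − ½Σα_i² = 15.4² − ½·54.14 = 210.09.
Planner sets g_i = Σα_j = 15.4 for every i, so G^SO = 5·15.4 = 77.
W^SO = (Σα)·G^SO − ½·5·(Σα)² = (5/2)·15.4² = 592.9.
Deadweight loss = W^SO − W^NE = 382.81.

382.81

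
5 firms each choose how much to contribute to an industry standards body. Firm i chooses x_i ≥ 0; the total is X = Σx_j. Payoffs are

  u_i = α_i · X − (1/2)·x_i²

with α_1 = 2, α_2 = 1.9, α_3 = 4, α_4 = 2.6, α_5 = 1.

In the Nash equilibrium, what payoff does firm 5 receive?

Firm i's FOC: ∂u_i/∂x_i = α_i − x_i = 0, so x_i* = α_i.
NE contributions = (2, 1.9, 4, 2.6, 1); X = 11.5.
u_5 = α_5·X − ½·(x_5)² = 1·11.5 − ½·1² = 11.

11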